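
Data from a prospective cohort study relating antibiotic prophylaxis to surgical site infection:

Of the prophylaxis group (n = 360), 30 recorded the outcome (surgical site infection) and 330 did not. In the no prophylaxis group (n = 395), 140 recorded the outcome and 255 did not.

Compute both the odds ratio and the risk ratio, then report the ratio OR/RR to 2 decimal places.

From the description: a = 30, b = 330, c = 140, d = 255.
OR = (30·255)/(330·140) = 7650/46200 = 0.16558
Risk in exposed = 30/360 = 0.08333; risk in unexposed = 140/395 = 0.35443; RR = 0.23512
OR/RR = 0.16558 / 0.23512 = 0.70426
The outcome is not rare, so the OR lies further from 1 than the RR.

0.70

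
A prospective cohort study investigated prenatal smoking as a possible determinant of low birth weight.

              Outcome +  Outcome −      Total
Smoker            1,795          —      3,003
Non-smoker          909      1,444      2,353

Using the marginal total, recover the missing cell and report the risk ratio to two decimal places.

The missing cell is in the exposed row: 3003 − 1795 = 1208.
So a = 1795, b = 1208, c = 909, d = 1444.
RR = [a/(a+b)] / [c/(c+d)] = (1795/3003) / (909/2353) = 0.59774/0.38632 = 1.54727

1.55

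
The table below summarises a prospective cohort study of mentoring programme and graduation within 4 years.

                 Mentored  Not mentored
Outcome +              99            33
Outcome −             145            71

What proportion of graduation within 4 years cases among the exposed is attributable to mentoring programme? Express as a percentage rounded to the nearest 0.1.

Reading the table with exposure as columns: a = 99 (Mentored, case), b = 145 (Mentored, non-case), c = 33 (Not mentored, case), d = 71.
Risk in exposed = 99/244 = 0.40574; risk in unexposed = 33/104 = 0.31731.
RR = 0.40574/0.31731 = 1.27869
AR% = (RR − 1)/RR × 100 = (1.27869 − 1)/1.27869 × 100 = 21.7949%

21.8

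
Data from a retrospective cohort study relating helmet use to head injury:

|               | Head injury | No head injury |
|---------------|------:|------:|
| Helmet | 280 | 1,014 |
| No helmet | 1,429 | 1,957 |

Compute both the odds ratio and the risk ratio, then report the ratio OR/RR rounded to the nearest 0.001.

Cells: a = 280, b = 1014, c = 1429, d = 1957.
OR = (280·1957)/(1014·1429) = 547960/1449006 = 0.37816
Risk in exposed = 280/1294 = 0.21638; risk in unexposed = 1429/3386 = 0.42203; RR = 0.51272
OR/RR = 0.37816 / 0.51272 = 0.73756
The outcome is not rare, so the OR lies further from 1 than the RR.

0.738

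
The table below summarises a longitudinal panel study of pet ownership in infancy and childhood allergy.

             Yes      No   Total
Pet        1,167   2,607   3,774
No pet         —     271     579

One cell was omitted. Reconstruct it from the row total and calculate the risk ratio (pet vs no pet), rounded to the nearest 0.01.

The missing cell is in the unexposed row: 579 − 271 = 308.
So a = 1167, b = 2607, c = 308, d = 271.
RR = [a/(a+b)] / [c/(c+d)] = (1167/3774) / (308/579) = 0.30922/0.53195 = 0.58130

0.58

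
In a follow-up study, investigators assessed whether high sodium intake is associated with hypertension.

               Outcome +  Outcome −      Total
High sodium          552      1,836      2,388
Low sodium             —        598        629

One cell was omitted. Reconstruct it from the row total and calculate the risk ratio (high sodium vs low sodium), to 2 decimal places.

The missing cell is in the unexposed row: 629 − 598 = 31.
So a = 552, b = 1836, c = 31, d = 598.
RR = [a/(a+b)] / [c/(c+d)] = (552/2388) / (31/629) = 0.23116/0.04928 = 4.69023

4.69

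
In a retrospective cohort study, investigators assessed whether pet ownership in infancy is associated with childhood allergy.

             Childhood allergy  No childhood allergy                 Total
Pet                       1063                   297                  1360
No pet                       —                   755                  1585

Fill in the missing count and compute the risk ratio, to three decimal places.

The missing cell is in the unexposed row: 1585 − 755 = 830.
So a = 1063, b = 297, c = 830, d = 755.
RR = [a/(a+b)] / [c/(c+d)] = (1063/1360) / (830/1585) = 0.78162/0.52366 = 1.49261

1.493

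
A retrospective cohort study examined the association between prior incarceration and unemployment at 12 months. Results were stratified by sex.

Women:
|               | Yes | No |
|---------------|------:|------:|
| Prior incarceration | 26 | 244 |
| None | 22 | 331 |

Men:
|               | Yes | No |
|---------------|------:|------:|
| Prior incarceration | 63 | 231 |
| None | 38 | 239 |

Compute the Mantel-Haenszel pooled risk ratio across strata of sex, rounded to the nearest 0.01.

1.56

RR_MH = Σ(aᵢ·n₀ᵢ/nᵢ) / Σ(cᵢ·n₁ᵢ/nᵢ), with n₁ᵢ = aᵢ+bᵢ (exposed), n₀ᵢ = cᵢ+dᵢ (unexposed), nᵢ = n₁ᵢ+n₀ᵢ.
Stratum 1 (Women): n₁ = 270, n₀ = 353, n = 623; a·n₀/n = 26·353/623 = 14.7319; c·n₁/n = 22·270/623 = 9.5345
Stratum 2 (Men): n₁ = 294, n₀ = 277, n = 571; a·n₀/n = 63·277/571 = 30.5622; c·n₁/n = 38·294/571 = 19.5657
RR_MH = (14.7319 + 30.5622) / (9.5345 + 19.5657) = 45.2941 / 29.1002 = 1.55649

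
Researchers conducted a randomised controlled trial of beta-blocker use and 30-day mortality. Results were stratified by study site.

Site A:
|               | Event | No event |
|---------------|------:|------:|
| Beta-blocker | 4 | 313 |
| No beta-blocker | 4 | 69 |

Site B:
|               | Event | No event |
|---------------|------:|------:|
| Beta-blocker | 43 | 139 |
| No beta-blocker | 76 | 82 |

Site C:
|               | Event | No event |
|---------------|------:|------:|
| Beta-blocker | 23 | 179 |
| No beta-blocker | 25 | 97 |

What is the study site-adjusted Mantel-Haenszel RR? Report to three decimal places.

RR_MH = Σ(aᵢ·n₀ᵢ/nᵢ) / Σ(cᵢ·n₁ᵢ/nᵢ), with n₁ᵢ = aᵢ+bᵢ (exposed), n₀ᵢ = cᵢ+dᵢ (unexposed), nᵢ = n₁ᵢ+n₀ᵢ.
Stratum 1 (Site A): n₁ = 317, n₀ = 73, n = 390; a·n₀/n = 4·73/390 = 0.7487; c·n₁/n = 4·317/390 = 3.2513
Stratum 2 (Site B): n₁ = 182, n₀ = 158, n = 340; a·n₀/n = 43·158/340 = 19.9824; c·n₁/n = 76·182/340 = 40.6824
Stratum 3 (Site C): n₁ = 202, n₀ = 122, n = 324; a·n₀/n = 23·122/324 = 8.6605; c·n₁/n = 25·202/324 = 15.5864
RR_MH = (0.7487 + 19.9824 + 8.6605) / (3.2513 + 40.6824 + 15.5864) = 29.3916 / 59.5201 = 0.49381

0.494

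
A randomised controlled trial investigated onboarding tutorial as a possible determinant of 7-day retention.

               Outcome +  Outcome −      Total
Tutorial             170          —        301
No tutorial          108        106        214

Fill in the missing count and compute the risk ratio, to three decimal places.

The missing cell is in the exposed row: 301 − 170 = 131.
So a = 170, b = 131, c = 108, d = 106.
RR = [a/(a+b)] / [c/(c+d)] = (170/301) / (108/214) = 0.56478/0.50467 = 1.11911

1.119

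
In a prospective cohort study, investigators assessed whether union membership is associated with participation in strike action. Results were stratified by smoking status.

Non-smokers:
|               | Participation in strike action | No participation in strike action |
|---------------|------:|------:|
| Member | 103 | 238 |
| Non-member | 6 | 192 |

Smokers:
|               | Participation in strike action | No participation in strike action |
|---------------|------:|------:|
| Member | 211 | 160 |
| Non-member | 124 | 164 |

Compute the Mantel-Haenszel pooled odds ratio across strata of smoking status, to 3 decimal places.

OR_MH = Σ(aᵢdᵢ/nᵢ) / Σ(bᵢcᵢ/nᵢ), where nᵢ is the stratum total.
Stratum 1 (Non-smokers): n = 539; a·d/n = 103·192/539 = 36.6902; b·c/n = 238·6/539 = 2.6494
Stratum 2 (Smokers): n = 659; a·d/n = 211·164/659 = 52.5099; b·c/n = 160·124/659 = 30.1062
OR_MH = (36.6902 + 52.5099) / (2.6494 + 30.1062) = 89.2000 / 32.7556 = 2.72320

2.723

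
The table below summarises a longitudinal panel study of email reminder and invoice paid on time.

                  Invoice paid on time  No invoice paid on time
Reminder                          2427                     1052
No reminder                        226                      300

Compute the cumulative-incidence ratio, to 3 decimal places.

1.624

Cells: a = 2427, b = 1052, c = 226, d = 300.
Risk in exposed = 2427/3479 = 0.69761; risk in unexposed = 226/526 = 0.42966.
RR = 0.69761 / 0.42966 = 1.62365
The risk among the exposed is 1.62 times that among the unexposed.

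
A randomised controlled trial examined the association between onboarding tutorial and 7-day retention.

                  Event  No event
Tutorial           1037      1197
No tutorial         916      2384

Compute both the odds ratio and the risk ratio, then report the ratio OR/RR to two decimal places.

1.35

Cells: a = 1037, b = 1197, c = 916, d = 2384.
OR = (1037·2384)/(1197·916) = 2472208/1096452 = 2.25473
Risk in exposed = 1037/2234 = 0.46419; risk in unexposed = 916/3300 = 0.27758; RR = 1.67230
OR/RR = 2.25473 / 1.67230 = 1.34828
The outcome is not rare, so the OR lies further from 1 than the RR.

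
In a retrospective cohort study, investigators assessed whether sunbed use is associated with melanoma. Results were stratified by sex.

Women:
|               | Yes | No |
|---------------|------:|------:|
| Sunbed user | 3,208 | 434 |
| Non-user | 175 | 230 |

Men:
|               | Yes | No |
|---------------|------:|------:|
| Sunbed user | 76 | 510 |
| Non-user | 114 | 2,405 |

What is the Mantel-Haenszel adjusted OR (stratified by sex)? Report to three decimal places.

6.433

OR_MH = Σ(aᵢdᵢ/nᵢ) / Σ(bᵢcᵢ/nᵢ), where nᵢ is the stratum total.
Stratum 1 (Women): n = 4047; a·d/n = 3208·230/4047 = 182.3178; b·c/n = 434·175/4047 = 18.7670
Stratum 2 (Men): n = 3105; a·d/n = 76·2405/3105 = 58.8663; b·c/n = 510·114/3105 = 18.7246
OR_MH = (182.3178 + 58.8663) / (18.7670 + 18.7246) = 241.1841 / 37.4916 = 6.43301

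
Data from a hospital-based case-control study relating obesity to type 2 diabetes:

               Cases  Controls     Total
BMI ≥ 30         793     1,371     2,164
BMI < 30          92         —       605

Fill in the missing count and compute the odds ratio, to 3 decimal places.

The missing cell is in the unexposed row: 605 − 92 = 513.
So a = 793, b = 1371, c = 92, d = 513.
OR = (a·d)/(b·c) = (793 × 513) / (1371 × 92) = 406809 / 126132 = 3.22526

3.225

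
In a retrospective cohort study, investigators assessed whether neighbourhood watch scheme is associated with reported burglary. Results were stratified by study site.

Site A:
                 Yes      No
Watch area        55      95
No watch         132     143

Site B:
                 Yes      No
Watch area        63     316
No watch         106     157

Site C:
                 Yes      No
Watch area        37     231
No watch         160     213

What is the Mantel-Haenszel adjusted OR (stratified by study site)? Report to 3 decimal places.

OR_MH = Σ(aᵢdᵢ/nᵢ) / Σ(bᵢcᵢ/nᵢ), where nᵢ is the stratum total.
Stratum 1 (Site A): n = 425; a·d/n = 55·143/425 = 18.5059; b·c/n = 95·132/425 = 29.5059
Stratum 2 (Site B): n = 642; a·d/n = 63·157/642 = 15.4065; b·c/n = 316·106/642 = 52.1745
Stratum 3 (Site C): n = 641; a·d/n = 37·213/641 = 12.2949; b·c/n = 231·160/641 = 57.6599
OR_MH = (18.5059 + 15.4065 + 12.2949) / (29.5059 + 52.1745 + 57.6599) = 46.2073 / 139.3402 = 0.33161

0.332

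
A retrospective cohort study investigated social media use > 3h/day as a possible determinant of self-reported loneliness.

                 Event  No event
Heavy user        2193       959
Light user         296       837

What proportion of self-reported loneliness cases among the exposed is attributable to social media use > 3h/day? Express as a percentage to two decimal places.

62.45

Cells: a = 2193, b = 959, c = 296, d = 837.
Risk in exposed = 2193/3152 = 0.69575; risk in unexposed = 296/1133 = 0.26125.
RR = 0.69575/0.26125 = 2.66312
AR% = (RR − 1)/RR × 100 = (2.66312 − 1)/2.66312 × 100 = 62.4500%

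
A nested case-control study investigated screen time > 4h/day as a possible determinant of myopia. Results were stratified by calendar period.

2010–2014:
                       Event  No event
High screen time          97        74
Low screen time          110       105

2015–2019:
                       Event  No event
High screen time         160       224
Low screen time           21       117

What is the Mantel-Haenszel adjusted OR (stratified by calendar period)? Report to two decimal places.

OR_MH = Σ(aᵢdᵢ/nᵢ) / Σ(bᵢcᵢ/nᵢ), where nᵢ is the stratum total.
Stratum 1 (2010–2014): n = 386; a·d/n = 97·105/386 = 26.3860; b·c/n = 74·110/386 = 21.0881
Stratum 2 (2015–2019): n = 522; a·d/n = 160·117/522 = 35.8621; b·c/n = 224·21/522 = 9.0115
OR_MH = (26.3860 + 35.8621) / (21.0881 + 9.0115) = 62.2481 / 30.0996 = 2.06807

2.07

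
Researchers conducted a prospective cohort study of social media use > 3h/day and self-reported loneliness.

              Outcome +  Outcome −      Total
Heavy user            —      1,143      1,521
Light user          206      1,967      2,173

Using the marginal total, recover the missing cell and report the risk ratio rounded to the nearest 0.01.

The missing cell is in the exposed row: 1521 − 1143 = 378.
So a = 378, b = 1143, c = 206, d = 1967.
RR = [a/(a+b)] / [c/(c+d)] = (378/1521) / (206/2173) = 0.24852/0.09480 = 2.62153

2.62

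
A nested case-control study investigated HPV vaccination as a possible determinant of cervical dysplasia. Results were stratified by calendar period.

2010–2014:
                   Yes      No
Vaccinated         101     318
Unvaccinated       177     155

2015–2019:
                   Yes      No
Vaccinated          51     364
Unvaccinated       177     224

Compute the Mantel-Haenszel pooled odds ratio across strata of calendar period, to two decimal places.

0.23

OR_MH = Σ(aᵢdᵢ/nᵢ) / Σ(bᵢcᵢ/nᵢ), where nᵢ is the stratum total.
Stratum 1 (2010–2014): n = 751; a·d/n = 101·155/751 = 20.8455; b·c/n = 318·177/751 = 74.9481
Stratum 2 (2015–2019): n = 816; a·d/n = 51·224/816 = 14.0000; b·c/n = 364·177/816 = 78.9559
OR_MH = (20.8455 + 14.0000) / (74.9481 + 78.9559) = 34.8455 / 153.9040 = 0.22641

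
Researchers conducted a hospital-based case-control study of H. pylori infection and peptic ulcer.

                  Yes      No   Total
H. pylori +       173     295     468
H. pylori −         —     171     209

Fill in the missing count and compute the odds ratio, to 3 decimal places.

The missing cell is in the unexposed row: 209 − 171 = 38.
So a = 173, b = 295, c = 38, d = 171.
OR = (a·d)/(b·c) = (173 × 171) / (295 × 38) = 29583 / 11210 = 2.63898

2.639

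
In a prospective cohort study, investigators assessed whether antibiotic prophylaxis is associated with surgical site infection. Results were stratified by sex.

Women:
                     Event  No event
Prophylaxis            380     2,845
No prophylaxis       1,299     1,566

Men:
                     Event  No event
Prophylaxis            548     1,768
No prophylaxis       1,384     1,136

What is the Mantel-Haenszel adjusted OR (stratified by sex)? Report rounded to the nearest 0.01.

0.20

OR_MH = Σ(aᵢdᵢ/nᵢ) / Σ(bᵢcᵢ/nᵢ), where nᵢ is the stratum total.
Stratum 1 (Women): n = 6090; a·d/n = 380·1566/6090 = 97.7143; b·c/n = 2845·1299/6090 = 606.8399
Stratum 2 (Men): n = 4836; a·d/n = 548·1136/4836 = 128.7279; b·c/n = 1768·1384/4836 = 505.9785
OR_MH = (97.7143 + 128.7279) / (606.8399 + 505.9785) = 226.4422 / 1112.8184 = 0.20349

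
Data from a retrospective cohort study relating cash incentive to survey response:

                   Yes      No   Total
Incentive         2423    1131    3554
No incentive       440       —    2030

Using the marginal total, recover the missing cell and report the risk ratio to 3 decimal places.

The missing cell is in the unexposed row: 2030 − 440 = 1590.
So a = 2423, b = 1131, c = 440, d = 1590.
RR = [a/(a+b)] / [c/(c+d)] = (2423/3554) / (440/2030) = 0.68177/0.21675 = 3.14543

3.145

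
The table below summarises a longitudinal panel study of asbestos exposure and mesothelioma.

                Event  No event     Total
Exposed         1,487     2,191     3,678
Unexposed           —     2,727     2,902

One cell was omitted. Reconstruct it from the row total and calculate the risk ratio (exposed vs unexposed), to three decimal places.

The missing cell is in the unexposed row: 2902 − 2727 = 175.
So a = 1487, b = 2191, c = 175, d = 2727.
RR = [a/(a+b)] / [c/(c+d)] = (1487/3678) / (175/2902) = 0.40430/0.06030 = 6.70438

6.704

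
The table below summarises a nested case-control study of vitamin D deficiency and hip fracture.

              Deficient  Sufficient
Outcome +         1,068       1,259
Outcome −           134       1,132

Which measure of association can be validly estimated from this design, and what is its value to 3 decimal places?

Reading the table with exposure as columns: a = 1068 (Deficient, case), b = 134 (Deficient, non-case), c = 1259 (Sufficient, case), d = 1132.
This is a nested case-control study: participants were sampled on outcome status, so risks in the source population cannot be estimated directly — relative risk is not valid here. The odds ratio is the appropriate measure.
OR = (a·d)/(b·c) = (1068 × 1132) / (134 × 1259) = 1208976 / 168706 = 7.16617

7.166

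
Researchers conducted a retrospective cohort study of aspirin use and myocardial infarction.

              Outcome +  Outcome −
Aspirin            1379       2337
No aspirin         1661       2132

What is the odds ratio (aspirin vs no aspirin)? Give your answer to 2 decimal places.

Cells: a = 1379, b = 2337, c = 1661, d = 2132.
OR = (a·d)/(b·c) = (1379 × 2132) / (2337 × 1661) = 2940028 / 3881757 = 0.75740
Exposure is associated with lower odds of myocardial infarction (OR = 0.76 < 1).

0.76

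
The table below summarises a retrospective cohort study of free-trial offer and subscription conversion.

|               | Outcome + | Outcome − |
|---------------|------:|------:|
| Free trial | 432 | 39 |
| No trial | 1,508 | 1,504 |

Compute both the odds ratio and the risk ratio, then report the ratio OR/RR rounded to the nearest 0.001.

6.030

Cells: a = 432, b = 39, c = 1508, d = 1504.
OR = (432·1504)/(39·1508) = 649728/58812 = 11.04754
Risk in exposed = 432/471 = 0.91720; risk in unexposed = 1508/3012 = 0.50066; RR = 1.83196
OR/RR = 11.04754 / 1.83196 = 6.03044
The outcome is not rare, so the OR lies further from 1 than the RR.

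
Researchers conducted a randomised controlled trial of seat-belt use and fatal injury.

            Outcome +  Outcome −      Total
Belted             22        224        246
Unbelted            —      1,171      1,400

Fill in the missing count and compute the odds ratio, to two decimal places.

0.50

The missing cell is in the unexposed row: 1400 − 1171 = 229.
So a = 22, b = 224, c = 229, d = 1171.
OR = (a·d)/(b·c) = (22 × 1171) / (224 × 229) = 25762 / 51296 = 0.50222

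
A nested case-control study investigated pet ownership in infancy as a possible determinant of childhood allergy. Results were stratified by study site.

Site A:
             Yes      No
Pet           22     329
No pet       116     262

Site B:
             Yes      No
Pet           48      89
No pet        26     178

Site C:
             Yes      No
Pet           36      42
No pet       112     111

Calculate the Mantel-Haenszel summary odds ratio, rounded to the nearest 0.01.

OR_MH = Σ(aᵢdᵢ/nᵢ) / Σ(bᵢcᵢ/nᵢ), where nᵢ is the stratum total.
Stratum 1 (Site A): n = 729; a·d/n = 22·262/729 = 7.9067; b·c/n = 329·116/729 = 52.3512
Stratum 2 (Site B): n = 341; a·d/n = 48·178/341 = 25.0557; b·c/n = 89·26/341 = 6.7859
Stratum 3 (Site C): n = 301; a·d/n = 36·111/301 = 13.2757; b·c/n = 42·112/301 = 15.6279
OR_MH = (7.9067 + 25.0557 + 13.2757) / (52.3512 + 6.7859 + 15.6279) = 46.2382 / 74.7650 = 0.61845

0.62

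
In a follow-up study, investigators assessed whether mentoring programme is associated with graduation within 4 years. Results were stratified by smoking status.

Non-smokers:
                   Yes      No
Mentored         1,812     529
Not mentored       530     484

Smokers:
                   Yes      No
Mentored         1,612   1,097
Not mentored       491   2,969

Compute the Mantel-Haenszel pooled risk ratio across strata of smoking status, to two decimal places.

RR_MH = Σ(aᵢ·n₀ᵢ/nᵢ) / Σ(cᵢ·n₁ᵢ/nᵢ), with n₁ᵢ = aᵢ+bᵢ (exposed), n₀ᵢ = cᵢ+dᵢ (unexposed), nᵢ = n₁ᵢ+n₀ᵢ.
Stratum 1 (Non-smokers): n₁ = 2341, n₀ = 1014, n = 3355; a·n₀/n = 1812·1014/3355 = 547.6507; c·n₁/n = 530·2341/3355 = 369.8152
Stratum 2 (Smokers): n₁ = 2709, n₀ = 3460, n = 6169; a·n₀/n = 1612·3460/6169 = 904.1206; c·n₁/n = 491·2709/6169 = 215.6134
RR_MH = (547.6507 + 904.1206) / (369.8152 + 215.6134) = 1451.7713 / 585.4286 = 2.47984

2.48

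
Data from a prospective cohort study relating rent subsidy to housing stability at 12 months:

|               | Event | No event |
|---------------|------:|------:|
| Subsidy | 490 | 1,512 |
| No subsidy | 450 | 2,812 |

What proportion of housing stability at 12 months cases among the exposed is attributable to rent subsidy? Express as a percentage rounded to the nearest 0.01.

43.64

Cells: a = 490, b = 1512, c = 450, d = 2812.
Risk in exposed = 490/2002 = 0.24476; risk in unexposed = 450/3262 = 0.13795.
RR = 0.24476/0.13795 = 1.77420
AR% = (RR − 1)/RR × 100 = (1.77420 − 1)/1.77420 × 100 = 43.6367%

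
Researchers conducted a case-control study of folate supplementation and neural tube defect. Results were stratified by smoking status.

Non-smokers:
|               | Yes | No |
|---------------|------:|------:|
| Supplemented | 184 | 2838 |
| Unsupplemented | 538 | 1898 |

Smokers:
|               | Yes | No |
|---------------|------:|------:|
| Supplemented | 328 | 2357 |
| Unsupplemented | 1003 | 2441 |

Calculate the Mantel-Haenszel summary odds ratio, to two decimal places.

0.29

OR_MH = Σ(aᵢdᵢ/nᵢ) / Σ(bᵢcᵢ/nᵢ), where nᵢ is the stratum total.
Stratum 1 (Non-smokers): n = 5458; a·d/n = 184·1898/5458 = 63.9853; b·c/n = 2838·538/5458 = 279.7442
Stratum 2 (Smokers): n = 6129; a·d/n = 328·2441/6129 = 130.6327; b·c/n = 2357·1003/6129 = 385.7189
OR_MH = (63.9853 + 130.6327) / (279.7442 + 385.7189) = 194.6181 / 665.4631 = 0.29246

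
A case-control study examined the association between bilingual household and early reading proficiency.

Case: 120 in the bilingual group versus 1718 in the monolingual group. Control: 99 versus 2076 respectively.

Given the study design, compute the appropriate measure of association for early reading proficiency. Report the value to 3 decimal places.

From the description: a = 120, b = 99, c = 1718, d = 2076.
This is a case-control study: participants were sampled on outcome status, so risks in the source population cannot be estimated directly — relative risk is not valid here. The odds ratio is the appropriate measure.
OR = (a·d)/(b·c) = (120 × 2076) / (99 × 1718) = 249120 / 170082 = 1.46471

1.465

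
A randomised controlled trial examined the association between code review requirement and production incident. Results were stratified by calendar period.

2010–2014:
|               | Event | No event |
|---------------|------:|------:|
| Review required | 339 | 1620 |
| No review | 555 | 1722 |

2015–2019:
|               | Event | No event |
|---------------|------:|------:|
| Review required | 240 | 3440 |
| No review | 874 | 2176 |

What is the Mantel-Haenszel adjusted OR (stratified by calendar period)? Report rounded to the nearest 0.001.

OR_MH = Σ(aᵢdᵢ/nᵢ) / Σ(bᵢcᵢ/nᵢ), where nᵢ is the stratum total.
Stratum 1 (2010–2014): n = 4236; a·d/n = 339·1722/4236 = 137.8088; b·c/n = 1620·555/4236 = 212.2521
Stratum 2 (2015–2019): n = 6730; a·d/n = 240·2176/6730 = 77.5988; b·c/n = 3440·874/6730 = 446.7400
OR_MH = (137.8088 + 77.5988) / (212.2521 + 446.7400) = 215.4076 / 658.9921 = 0.32687

0.327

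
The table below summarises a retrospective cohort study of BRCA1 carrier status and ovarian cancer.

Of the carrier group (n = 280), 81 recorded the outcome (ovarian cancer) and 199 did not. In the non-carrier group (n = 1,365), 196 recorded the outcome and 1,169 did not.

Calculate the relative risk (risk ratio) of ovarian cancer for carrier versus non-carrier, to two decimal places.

From the description: a = 81, b = 199, c = 196, d = 1169.
Risk in exposed = 81/280 = 0.28929; risk in unexposed = 196/1365 = 0.14359.
RR = 0.28929 / 0.14359 = 2.01467
The risk among the exposed is 2.01 times that among the unexposed.

2.01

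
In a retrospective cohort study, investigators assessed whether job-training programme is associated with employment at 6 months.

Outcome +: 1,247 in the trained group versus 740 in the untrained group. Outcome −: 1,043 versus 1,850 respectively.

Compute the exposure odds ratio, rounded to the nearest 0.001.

2.989

From the description: a = 1247, b = 1043, c = 740, d = 1850.
OR = (a·d)/(b·c) = (1247 × 1850) / (1043 × 740) = 2306950 / 771820 = 2.98897
The odds of employment at 6 months are about 2.99 times as high in the trained group.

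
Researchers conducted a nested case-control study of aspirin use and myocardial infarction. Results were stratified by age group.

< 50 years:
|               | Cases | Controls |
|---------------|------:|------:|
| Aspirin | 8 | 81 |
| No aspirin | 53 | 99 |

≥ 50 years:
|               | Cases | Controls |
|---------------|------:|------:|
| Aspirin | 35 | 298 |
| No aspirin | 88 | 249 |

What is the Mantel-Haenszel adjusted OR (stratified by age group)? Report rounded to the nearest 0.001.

0.286

OR_MH = Σ(aᵢdᵢ/nᵢ) / Σ(bᵢcᵢ/nᵢ), where nᵢ is the stratum total.
Stratum 1 (< 50 years): n = 241; a·d/n = 8·99/241 = 3.2863; b·c/n = 81·53/241 = 17.8133
Stratum 2 (≥ 50 years): n = 670; a·d/n = 35·249/670 = 13.0075; b·c/n = 298·88/670 = 39.1403
OR_MH = (3.2863 + 13.0075) / (17.8133 + 39.1403) = 16.2938 / 56.9536 = 0.28609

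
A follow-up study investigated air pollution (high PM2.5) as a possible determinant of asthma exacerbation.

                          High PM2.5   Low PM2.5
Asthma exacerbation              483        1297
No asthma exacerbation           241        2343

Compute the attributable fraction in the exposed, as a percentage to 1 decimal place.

Reading the table with exposure as columns: a = 483 (High PM2.5, case), b = 241 (High PM2.5, non-case), c = 1297 (Low PM2.5, case), d = 2343.
Risk in exposed = 483/724 = 0.66713; risk in unexposed = 1297/3640 = 0.35632.
RR = 0.66713/0.35632 = 1.87228
AR% = (RR − 1)/RR × 100 = (1.87228 − 1)/1.87228 × 100 = 46.5891%

46.6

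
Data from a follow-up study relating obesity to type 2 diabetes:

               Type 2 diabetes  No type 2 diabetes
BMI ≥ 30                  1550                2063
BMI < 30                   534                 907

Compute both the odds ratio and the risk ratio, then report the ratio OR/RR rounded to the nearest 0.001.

Cells: a = 1550, b = 2063, c = 534, d = 907.
OR = (1550·907)/(2063·534) = 1405850/1101642 = 1.27614
Risk in exposed = 1550/3613 = 0.42901; risk in unexposed = 534/1441 = 0.37058; RR = 1.15767
OR/RR = 1.27614 / 1.15767 = 1.10233
The outcome is not rare, so the OR lies further from 1 than the RR.

1.102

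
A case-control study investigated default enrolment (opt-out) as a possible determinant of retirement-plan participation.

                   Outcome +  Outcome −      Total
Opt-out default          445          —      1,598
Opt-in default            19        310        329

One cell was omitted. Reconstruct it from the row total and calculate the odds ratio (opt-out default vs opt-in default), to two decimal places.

The missing cell is in the exposed row: 1598 − 445 = 1153.
So a = 445, b = 1153, c = 19, d = 310.
OR = (a·d)/(b·c) = (445 × 310) / (1153 × 19) = 137950 / 21907 = 6.29707

6.30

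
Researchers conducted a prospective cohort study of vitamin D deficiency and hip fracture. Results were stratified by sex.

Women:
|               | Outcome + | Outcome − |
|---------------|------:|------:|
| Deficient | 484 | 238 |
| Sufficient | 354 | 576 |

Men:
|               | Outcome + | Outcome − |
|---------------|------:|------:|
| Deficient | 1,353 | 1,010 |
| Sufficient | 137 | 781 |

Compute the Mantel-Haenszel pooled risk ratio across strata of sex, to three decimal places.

2.569

RR_MH = Σ(aᵢ·n₀ᵢ/nᵢ) / Σ(cᵢ·n₁ᵢ/nᵢ), with n₁ᵢ = aᵢ+bᵢ (exposed), n₀ᵢ = cᵢ+dᵢ (unexposed), nᵢ = n₁ᵢ+n₀ᵢ.
Stratum 1 (Women): n₁ = 722, n₀ = 930, n = 1652; a·n₀/n = 484·930/1652 = 272.4697; c·n₁/n = 354·722/1652 = 154.7143
Stratum 2 (Men): n₁ = 2363, n₀ = 918, n = 3281; a·n₀/n = 1353·918/3281 = 378.5596; c·n₁/n = 137·2363/3281 = 98.6684
RR_MH = (272.4697 + 378.5596) / (154.7143 + 98.6684) = 651.0293 / 253.3827 = 2.56935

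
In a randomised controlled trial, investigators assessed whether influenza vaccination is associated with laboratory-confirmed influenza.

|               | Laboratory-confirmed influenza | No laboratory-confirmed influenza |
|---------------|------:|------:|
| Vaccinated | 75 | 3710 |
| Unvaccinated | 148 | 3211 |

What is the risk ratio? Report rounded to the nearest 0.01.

Cells: a = 75, b = 3710, c = 148, d = 3211.
Risk in exposed = 75/3785 = 0.01982; risk in unexposed = 148/3359 = 0.04406.
RR = 0.01982 / 0.04406 = 0.44972
The risk is 55% lower among the exposed than among the unexposed.

0.45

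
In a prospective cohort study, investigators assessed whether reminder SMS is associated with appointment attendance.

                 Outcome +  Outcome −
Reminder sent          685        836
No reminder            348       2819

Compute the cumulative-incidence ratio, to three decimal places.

Cells: a = 685, b = 836, c = 348, d = 2819.
Risk in exposed = 685/1521 = 0.45036; risk in unexposed = 348/3167 = 0.10988.
RR = 0.45036 / 0.10988 = 4.09855
The risk among the exposed is 4.10 times that among the unexposed.

4.099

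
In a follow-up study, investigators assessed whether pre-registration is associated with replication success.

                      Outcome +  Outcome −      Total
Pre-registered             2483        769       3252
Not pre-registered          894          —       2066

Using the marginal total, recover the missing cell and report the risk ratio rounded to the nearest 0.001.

The missing cell is in the unexposed row: 2066 − 894 = 1172.
So a = 2483, b = 769, c = 894, d = 1172.
RR = [a/(a+b)] / [c/(c+d)] = (2483/3252) / (894/2066) = 0.76353/0.43272 = 1.76449

1.764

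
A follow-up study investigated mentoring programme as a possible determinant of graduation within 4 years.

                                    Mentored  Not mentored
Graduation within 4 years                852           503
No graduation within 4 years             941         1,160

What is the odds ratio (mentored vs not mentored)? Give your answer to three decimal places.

2.088

Reading the table with exposure as columns: a = 852 (Mentored, case), b = 941 (Mentored, non-case), c = 503 (Not mentored, case), d = 1160.
OR = (a·d)/(b·c) = (852 × 1160) / (941 × 503) = 988320 / 473323 = 2.08805
The odds of graduation within 4 years are about 2.09 times as high in the mentored group.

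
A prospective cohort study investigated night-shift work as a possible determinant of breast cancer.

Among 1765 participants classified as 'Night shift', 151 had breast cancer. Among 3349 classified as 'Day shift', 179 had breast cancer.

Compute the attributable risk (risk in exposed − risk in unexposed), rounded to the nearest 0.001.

0.032

From the description: a = 151, b = 1614, c = 179, d = 3170.
Risk in exposed = 151/1765 = 0.085552; risk in unexposed = 179/3349 = 0.053449.
Risk difference = 0.085552 − 0.053449 = 0.032104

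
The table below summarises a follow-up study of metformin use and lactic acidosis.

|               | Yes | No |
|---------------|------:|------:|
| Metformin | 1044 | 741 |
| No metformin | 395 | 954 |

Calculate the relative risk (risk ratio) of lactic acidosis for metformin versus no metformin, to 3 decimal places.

Cells: a = 1044, b = 741, c = 395, d = 954.
Risk in exposed = 1044/1785 = 0.58487; risk in unexposed = 395/1349 = 0.29281.
RR = 0.58487 / 0.29281 = 1.99746
The risk among the exposed is 2.00 times that among the unexposed.

1.997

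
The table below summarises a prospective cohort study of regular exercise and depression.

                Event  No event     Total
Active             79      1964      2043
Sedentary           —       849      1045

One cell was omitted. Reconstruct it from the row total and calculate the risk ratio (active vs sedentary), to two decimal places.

0.21

The missing cell is in the unexposed row: 1045 − 849 = 196.
So a = 79, b = 1964, c = 196, d = 849.
RR = [a/(a+b)] / [c/(c+d)] = (79/2043) / (196/1045) = 0.03867/0.18756 = 0.20617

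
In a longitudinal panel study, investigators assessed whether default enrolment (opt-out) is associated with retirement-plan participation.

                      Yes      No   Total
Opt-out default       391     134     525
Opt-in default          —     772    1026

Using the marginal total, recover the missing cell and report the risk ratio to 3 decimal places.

The missing cell is in the unexposed row: 1026 − 772 = 254.
So a = 391, b = 134, c = 254, d = 772.
RR = [a/(a+b)] / [c/(c+d)] = (391/525) / (254/1026) = 0.74476/0.24756 = 3.00837

3.008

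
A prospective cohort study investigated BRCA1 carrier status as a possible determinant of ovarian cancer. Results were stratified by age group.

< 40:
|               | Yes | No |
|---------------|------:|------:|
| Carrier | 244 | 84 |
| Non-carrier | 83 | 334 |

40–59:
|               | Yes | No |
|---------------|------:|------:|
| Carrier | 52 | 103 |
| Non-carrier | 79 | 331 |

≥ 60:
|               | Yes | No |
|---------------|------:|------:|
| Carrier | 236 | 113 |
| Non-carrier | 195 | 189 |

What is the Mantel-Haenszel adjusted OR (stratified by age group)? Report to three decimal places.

OR_MH = Σ(aᵢdᵢ/nᵢ) / Σ(bᵢcᵢ/nᵢ), where nᵢ is the stratum total.
Stratum 1 (< 40): n = 745; a·d/n = 244·334/745 = 109.3906; b·c/n = 84·83/745 = 9.3584
Stratum 2 (40–59): n = 565; a·d/n = 52·331/565 = 30.4637; b·c/n = 103·79/565 = 14.4018
Stratum 3 (≥ 60): n = 733; a·d/n = 236·189/733 = 60.8513; b·c/n = 113·195/733 = 30.0614
OR_MH = (109.3906 + 30.4637 + 60.8513) / (9.3584 + 14.4018 + 30.0614) = 200.7056 / 53.8216 = 3.72909

3.729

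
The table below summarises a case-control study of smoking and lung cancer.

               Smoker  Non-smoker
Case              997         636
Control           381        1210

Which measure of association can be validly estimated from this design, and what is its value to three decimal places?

Reading the table with exposure as columns: a = 997 (Smoker, case), b = 381 (Smoker, non-case), c = 636 (Non-smoker, case), d = 1210.
This is a case-control study: participants were sampled on outcome status, so risks in the source population cannot be estimated directly — relative risk is not valid here. The odds ratio is the appropriate measure.
OR = (a·d)/(b·c) = (997 × 1210) / (381 × 636) = 1206370 / 242316 = 4.97850

4.978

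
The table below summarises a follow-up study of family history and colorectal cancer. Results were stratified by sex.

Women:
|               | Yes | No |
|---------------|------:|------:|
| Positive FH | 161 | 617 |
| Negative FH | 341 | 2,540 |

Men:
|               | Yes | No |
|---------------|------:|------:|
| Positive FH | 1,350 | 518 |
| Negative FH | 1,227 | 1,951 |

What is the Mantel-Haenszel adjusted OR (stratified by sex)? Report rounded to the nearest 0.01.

3.45

OR_MH = Σ(aᵢdᵢ/nᵢ) / Σ(bᵢcᵢ/nᵢ), where nᵢ is the stratum total.
Stratum 1 (Women): n = 3659; a·d/n = 161·2540/3659 = 111.7628; b·c/n = 617·341/3659 = 57.5012
Stratum 2 (Men): n = 5046; a·d/n = 1350·1951/5046 = 521.9679; b·c/n = 518·1227/5046 = 125.9584
OR_MH = (111.7628 + 521.9679) / (57.5012 + 125.9584) = 633.7307 / 183.4596 = 3.45433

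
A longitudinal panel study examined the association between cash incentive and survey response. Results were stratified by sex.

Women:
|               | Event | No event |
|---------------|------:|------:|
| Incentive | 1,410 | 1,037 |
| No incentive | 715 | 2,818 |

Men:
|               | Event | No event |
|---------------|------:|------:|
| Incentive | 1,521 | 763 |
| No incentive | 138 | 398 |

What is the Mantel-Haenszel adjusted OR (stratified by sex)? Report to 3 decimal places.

OR_MH = Σ(aᵢdᵢ/nᵢ) / Σ(bᵢcᵢ/nᵢ), where nᵢ is the stratum total.
Stratum 1 (Women): n = 5980; a·d/n = 1410·2818/5980 = 664.4448; b·c/n = 1037·715/5980 = 123.9891
Stratum 2 (Men): n = 2820; a·d/n = 1521·398/2820 = 214.6660; b·c/n = 763·138/2820 = 37.3383
OR_MH = (664.4448 + 214.6660) / (123.9891 + 37.3383) = 879.1108 / 161.3274 = 5.44923

5.449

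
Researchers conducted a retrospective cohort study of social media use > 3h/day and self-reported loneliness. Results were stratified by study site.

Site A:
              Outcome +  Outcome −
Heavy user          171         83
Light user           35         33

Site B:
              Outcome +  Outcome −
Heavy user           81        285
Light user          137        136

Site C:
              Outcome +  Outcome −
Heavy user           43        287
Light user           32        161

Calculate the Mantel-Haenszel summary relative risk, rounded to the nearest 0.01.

RR_MH = Σ(aᵢ·n₀ᵢ/nᵢ) / Σ(cᵢ·n₁ᵢ/nᵢ), with n₁ᵢ = aᵢ+bᵢ (exposed), n₀ᵢ = cᵢ+dᵢ (unexposed), nᵢ = n₁ᵢ+n₀ᵢ.
Stratum 1 (Site A): n₁ = 254, n₀ = 68, n = 322; a·n₀/n = 171·68/322 = 36.1118; c·n₁/n = 35·254/322 = 27.6087
Stratum 2 (Site B): n₁ = 366, n₀ = 273, n = 639; a·n₀/n = 81·273/639 = 34.6056; c·n₁/n = 137·366/639 = 78.4695
Stratum 3 (Site C): n₁ = 330, n₀ = 193, n = 523; a·n₀/n = 43·193/523 = 15.8681; c·n₁/n = 32·330/523 = 20.1912
RR_MH = (36.1118 + 34.6056 + 15.8681) / (27.6087 + 78.4695 + 20.1912) = 86.5855 / 126.2694 = 0.68572

0.69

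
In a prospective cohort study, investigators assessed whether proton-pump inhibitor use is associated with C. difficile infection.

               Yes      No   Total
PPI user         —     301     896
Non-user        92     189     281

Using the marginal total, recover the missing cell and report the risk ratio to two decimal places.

The missing cell is in the exposed row: 896 − 301 = 595.
So a = 595, b = 301, c = 92, d = 189.
RR = [a/(a+b)] / [c/(c+d)] = (595/896) / (92/281) = 0.66406/0.32740 = 2.02828

2.03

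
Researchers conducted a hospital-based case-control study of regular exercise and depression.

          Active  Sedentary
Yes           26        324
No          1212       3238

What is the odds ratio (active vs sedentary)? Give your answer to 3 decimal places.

Reading the table with exposure as columns: a = 26 (Active, case), b = 1212 (Active, non-case), c = 324 (Sedentary, case), d = 3238.
OR = (a·d)/(b·c) = (26 × 3238) / (1212 × 324) = 84188 / 392688 = 0.21439
Exposure is associated with lower odds of depression (OR = 0.21 < 1).

0.214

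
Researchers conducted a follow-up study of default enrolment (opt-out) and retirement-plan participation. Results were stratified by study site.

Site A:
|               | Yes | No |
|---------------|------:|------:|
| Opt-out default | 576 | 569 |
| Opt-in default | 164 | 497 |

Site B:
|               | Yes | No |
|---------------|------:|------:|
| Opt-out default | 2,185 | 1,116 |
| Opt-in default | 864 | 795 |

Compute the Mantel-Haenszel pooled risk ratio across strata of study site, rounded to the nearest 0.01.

1.39

RR_MH = Σ(aᵢ·n₀ᵢ/nᵢ) / Σ(cᵢ·n₁ᵢ/nᵢ), with n₁ᵢ = aᵢ+bᵢ (exposed), n₀ᵢ = cᵢ+dᵢ (unexposed), nᵢ = n₁ᵢ+n₀ᵢ.
Stratum 1 (Site A): n₁ = 1145, n₀ = 661, n = 1806; a·n₀/n = 576·661/1806 = 210.8173; c·n₁/n = 164·1145/1806 = 103.9756
Stratum 2 (Site B): n₁ = 3301, n₀ = 1659, n = 4960; a·n₀/n = 2185·1659/4960 = 730.8296; c·n₁/n = 864·3301/4960 = 575.0129
RR_MH = (210.8173 + 730.8296) / (103.9756 + 575.0129) = 941.6469 / 678.9885 = 1.38684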